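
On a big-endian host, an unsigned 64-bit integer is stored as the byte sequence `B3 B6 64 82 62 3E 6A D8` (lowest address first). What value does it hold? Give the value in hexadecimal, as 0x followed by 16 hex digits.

0xB3B66482623E6AD8

Big-endian: lowest address holds the most-significant byte.
The bytes are already most-significant first: 0xB3B66482623E6AD8.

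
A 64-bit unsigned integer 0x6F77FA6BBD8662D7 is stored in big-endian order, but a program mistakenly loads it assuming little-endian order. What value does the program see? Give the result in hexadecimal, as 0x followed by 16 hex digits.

Stored big-endian, the bytes at ascending addresses are 6F 77 FA 6B BD 86 62 D7.
Read back as little-endian, the first byte is least significant, giving 0xD76286BD6BFA776F.

0xD76286BD6BFA776F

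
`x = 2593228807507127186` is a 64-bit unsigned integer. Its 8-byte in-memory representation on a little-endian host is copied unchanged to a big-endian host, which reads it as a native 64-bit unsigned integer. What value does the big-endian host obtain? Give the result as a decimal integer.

2593228807507127186 in 64-bit hexadecimal is 0x23FCFFDC64C5AB92.
Stored little-endian, the bytes at ascending addresses are 92 AB C5 64 DC FF FC 23.
Read back as big-endian, the last byte is least significant, giving 0x92ABC564DCFFFC23.
0x92ABC564DCFFFC23 = 10568757987550166051.

10568757987550166051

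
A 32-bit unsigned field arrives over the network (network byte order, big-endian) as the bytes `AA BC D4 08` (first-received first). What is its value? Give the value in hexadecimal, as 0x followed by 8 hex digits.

0xAABCD408

In big-endian order the high byte comes first in memory.
The bytes are already most-significant first: 0xAABCD408.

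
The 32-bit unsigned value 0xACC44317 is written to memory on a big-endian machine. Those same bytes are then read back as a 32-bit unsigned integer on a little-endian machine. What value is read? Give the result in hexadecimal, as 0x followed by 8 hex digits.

Stored big-endian, the bytes at ascending addresses are AC C4 43 17.
Read back as little-endian, the first byte is least significant, giving 0x1743C4AC.

0x1743C4AC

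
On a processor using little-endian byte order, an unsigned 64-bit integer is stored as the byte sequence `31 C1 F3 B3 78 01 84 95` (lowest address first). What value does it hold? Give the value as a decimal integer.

10773737826503868721

Little-endian stores the least-significant byte at the lowest address.
Reassemble most-significant byte first: 95 84 01 78 B3 F3 C1 31 → 0x95840178B3F3C131.
0x95840178B3F3C131 = 10773737826503868721.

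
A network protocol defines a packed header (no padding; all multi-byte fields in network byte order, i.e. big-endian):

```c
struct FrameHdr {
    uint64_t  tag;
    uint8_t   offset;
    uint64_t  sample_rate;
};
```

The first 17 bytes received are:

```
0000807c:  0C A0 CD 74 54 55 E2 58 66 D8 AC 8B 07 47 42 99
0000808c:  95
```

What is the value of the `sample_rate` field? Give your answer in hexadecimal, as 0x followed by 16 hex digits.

`sample_rate` follows `tag` (8 B), `offset` (1 B), so it starts at offset 8 + 1 = 9 and occupies 8 bytes.
Bytes at offsets 9..16: D8 AC 8B 07 47 42 99 95.
Big-endian: lowest address holds the most-significant byte.
The bytes are already most-significant first: 0xD8AC8B0747429995.

0xD8AC8B0747429995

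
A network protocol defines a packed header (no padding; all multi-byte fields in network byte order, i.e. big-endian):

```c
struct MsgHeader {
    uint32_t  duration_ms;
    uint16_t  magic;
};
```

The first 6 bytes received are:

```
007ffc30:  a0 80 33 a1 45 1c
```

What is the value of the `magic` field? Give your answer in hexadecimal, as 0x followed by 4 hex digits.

`magic` follows `duration_ms` (4 bytes), so it starts at byte offset 4 and occupies 2 bytes.
Bytes at offsets 4..5: 45 1C.
Big-endian: lowest address holds the most-significant byte.
The bytes are already most-significant first: 0x451C.

0x451C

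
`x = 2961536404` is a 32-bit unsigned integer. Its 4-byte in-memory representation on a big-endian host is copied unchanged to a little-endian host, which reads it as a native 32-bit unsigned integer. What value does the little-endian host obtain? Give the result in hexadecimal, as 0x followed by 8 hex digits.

2961536404 in 32-bit hexadecimal is 0xB0857594.
Stored big-endian, the bytes at ascending addresses are B0 85 75 94.
Read back as little-endian, the first byte is least significant, giving 0x947585B0.

0x947585B0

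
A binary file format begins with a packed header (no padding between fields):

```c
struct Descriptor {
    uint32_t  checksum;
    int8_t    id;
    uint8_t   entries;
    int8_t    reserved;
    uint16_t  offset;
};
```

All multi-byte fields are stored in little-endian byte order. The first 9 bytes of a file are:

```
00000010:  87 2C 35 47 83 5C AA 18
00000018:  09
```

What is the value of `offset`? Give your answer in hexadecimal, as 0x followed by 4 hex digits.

0x0918

`offset` follows `checksum` (4 B), `id` (1 B), `entries` (1 B), `reserved` (1 B), so it starts at offset 4 + 1 + 1 + 1 = 7 and occupies 2 bytes.
Bytes at offsets 7..8: 18 09.
Little-endian stores the least-significant byte at the lowest address.
Reassemble most-significant byte first: 09 18 → 0x0918.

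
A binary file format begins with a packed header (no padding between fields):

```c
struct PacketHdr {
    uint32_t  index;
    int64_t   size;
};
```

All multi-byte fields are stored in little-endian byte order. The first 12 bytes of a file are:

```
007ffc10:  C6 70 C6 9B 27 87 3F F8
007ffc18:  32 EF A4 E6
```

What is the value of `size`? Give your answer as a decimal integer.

-1827072546613262553

`size` follows `index` (4 bytes), so it starts at byte offset 4 and occupies 8 bytes.
Bytes at offsets 4..11: 27 87 3F F8 32 EF A4 E6.
Little-endian stores the least-significant byte at the lowest address.
Reassemble most-significant byte first: E6 A4 EF 32 F8 3F 87 27 → 0xE6A4EF32F83F8727.
Top bit is set, so as a signed 64-bit value this is 0xE6A4EF32F83F8727 − 2^64 = -1827072546613262553.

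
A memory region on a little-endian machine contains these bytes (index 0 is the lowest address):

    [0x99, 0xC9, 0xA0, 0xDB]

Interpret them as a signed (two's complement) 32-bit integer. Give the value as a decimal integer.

Little-endian: lowest address holds the least-significant byte.
Reassemble most-significant byte first: DB A0 C9 99 → 0xDBA0C999.
Top bit is set, so as a signed 32-bit value this is 0xDBA0C999 − 2^32 = -610219623.

-610219623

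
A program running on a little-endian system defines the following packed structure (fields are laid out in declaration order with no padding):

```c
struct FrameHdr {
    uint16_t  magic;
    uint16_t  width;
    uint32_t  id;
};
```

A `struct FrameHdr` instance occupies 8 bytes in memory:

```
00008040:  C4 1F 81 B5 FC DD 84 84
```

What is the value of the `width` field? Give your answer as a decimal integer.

46465

`width` follows `magic` (2 bytes), so it starts at byte offset 2 and occupies 2 bytes.
Bytes at offsets 2..3: 81 B5.
In little-endian order the low byte comes first in memory.
Reassemble most-significant byte first: B5 81 → 0xB581.
0xB581 = 46465.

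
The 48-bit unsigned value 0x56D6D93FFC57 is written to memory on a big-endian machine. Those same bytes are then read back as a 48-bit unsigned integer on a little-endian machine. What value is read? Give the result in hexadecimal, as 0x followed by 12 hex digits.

0x57FC3FD9D656

Stored big-endian, the bytes at ascending addresses are 56 D6 D9 3F FC 57.
Read back as little-endian, the first byte is least significant, giving 0x57FC3FD9D656.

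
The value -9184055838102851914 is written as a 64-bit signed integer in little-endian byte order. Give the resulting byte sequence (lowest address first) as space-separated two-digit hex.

B6 EE 86 DC DF AD 8B 80

Two's complement of -9184055838102851914 in 64 bits: 9184055838102851914 = 0x7F7452202379114A; invert → 0x808BADDFDC86EEB5; add 1 → 0x808BADDFDC86EEB6.
Split into bytes (most-significant first): 80 8B AD DF DC 86 EE B6.
Little-endian: lowest address holds the least-significant byte.
So at ascending addresses the bytes are B6 EE 86 DC DF AD 8B 80.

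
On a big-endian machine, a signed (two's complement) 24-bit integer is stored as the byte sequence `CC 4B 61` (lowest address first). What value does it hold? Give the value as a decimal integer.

-3388575

Big-endian stores the most-significant byte at the lowest address.
The bytes are already most-significant first: 0xCC4B61.
Top bit is set, so as a signed 24-bit value this is 0xCC4B61 − 2^24 = -3388575.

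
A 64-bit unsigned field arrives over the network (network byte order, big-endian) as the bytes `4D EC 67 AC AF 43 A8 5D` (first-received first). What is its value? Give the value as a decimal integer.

5614976826796648541

Big-endian: lowest address holds the most-significant byte.
The bytes are already most-significant first: 0x4DEC67ACAF43A85D.
0x4DEC67ACAF43A85D = 5614976826796648541.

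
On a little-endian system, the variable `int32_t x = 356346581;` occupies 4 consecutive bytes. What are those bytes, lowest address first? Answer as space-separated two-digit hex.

D5 6A 3D 15

356346581 in hexadecimal, padded to 32 bits, is 0x153D6AD5.
Split into bytes (most-significant first): 15 3D 6A D5.
Little-endian: lowest address holds the least-significant byte.
So at ascending addresses the bytes are D5 6A 3D 15.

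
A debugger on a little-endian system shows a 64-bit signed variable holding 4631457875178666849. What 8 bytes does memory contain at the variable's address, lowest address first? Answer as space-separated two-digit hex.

61 BB 35 22 66 3E 46 40

4631457875178666849 in hexadecimal, padded to 64 bits, is 0x40463E662235BB61.
Split into bytes (most-significant first): 40 46 3E 66 22 35 BB 61.
In little-endian order the low byte comes first in memory.
So at ascending addresses the bytes are 61 BB 35 22 66 3E 46 40.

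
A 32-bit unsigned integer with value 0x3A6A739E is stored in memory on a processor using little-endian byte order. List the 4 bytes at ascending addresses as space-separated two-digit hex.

Split into bytes (most-significant first): 3A 6A 73 9E.
In little-endian order the low byte comes first in memory.
So at ascending addresses the bytes are 9E 73 6A 3A.

9E 73 6A 3A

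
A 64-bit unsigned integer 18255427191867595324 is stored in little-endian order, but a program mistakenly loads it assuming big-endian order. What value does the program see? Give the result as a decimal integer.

18255427191867595324 in 64-bit hexadecimal is 0xFD584E4F42465A3C.
Stored little-endian, the bytes at ascending addresses are 3C 5A 46 42 4F 4E 58 FD.
Read back as big-endian, the last byte is least significant, giving 0x3C5A46424F4E58FD.
0x3C5A46424F4E58FD = 4348865640791955709.

4348865640791955709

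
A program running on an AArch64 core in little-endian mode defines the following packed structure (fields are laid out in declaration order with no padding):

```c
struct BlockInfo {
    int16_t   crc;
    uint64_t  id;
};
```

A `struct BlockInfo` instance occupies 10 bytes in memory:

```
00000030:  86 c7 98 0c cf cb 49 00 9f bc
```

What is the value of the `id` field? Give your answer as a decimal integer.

13591582517379402904

`id` follows `crc` (2 bytes), so it starts at byte offset 2 and occupies 8 bytes.
Bytes at offsets 2..9: 98 0C CF CB 49 00 9F BC.
Little-endian: lowest address holds the least-significant byte.
Reassemble most-significant byte first: BC 9F 00 49 CB CF 0C 98 → 0xBC9F0049CBCF0C98.
0xBC9F0049CBCF0C98 = 13591582517379402904.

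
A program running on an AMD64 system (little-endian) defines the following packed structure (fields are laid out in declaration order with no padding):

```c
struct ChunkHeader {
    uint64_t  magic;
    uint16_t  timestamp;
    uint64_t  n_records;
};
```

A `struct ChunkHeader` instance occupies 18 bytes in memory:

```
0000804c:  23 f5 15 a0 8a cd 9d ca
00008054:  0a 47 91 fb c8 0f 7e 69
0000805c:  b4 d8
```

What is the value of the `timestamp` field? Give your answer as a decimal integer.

`timestamp` follows `magic` (8 bytes), so it starts at byte offset 8 and occupies 2 bytes.
Bytes at offsets 8..9: 0A 47.
In little-endian order the low byte comes first in memory.
Reassemble most-significant byte first: 47 0A → 0x470A.
0x470A = 18186.

18186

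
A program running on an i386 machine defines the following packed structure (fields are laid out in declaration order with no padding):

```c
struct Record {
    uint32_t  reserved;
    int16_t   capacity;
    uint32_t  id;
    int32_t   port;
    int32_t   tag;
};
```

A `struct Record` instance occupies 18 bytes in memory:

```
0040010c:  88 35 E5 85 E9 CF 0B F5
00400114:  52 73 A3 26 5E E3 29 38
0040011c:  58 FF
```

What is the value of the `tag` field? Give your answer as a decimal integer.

-10995671

`tag` follows `reserved` (4 B), `capacity` (2 B), `id` (4 B), `port` (4 B), so it starts at offset 4 + 2 + 4 + 4 = 14 and occupies 4 bytes.
Bytes at offsets 14..17: 29 38 58 FF.
Little-endian: lowest address holds the least-significant byte.
Reassemble most-significant byte first: FF 58 38 29 → 0xFF583829.
Top bit is set, so as a signed 32-bit value this is 0xFF583829 − 2^32 = -10995671.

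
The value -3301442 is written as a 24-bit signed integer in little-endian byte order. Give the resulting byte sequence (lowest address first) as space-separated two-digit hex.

BE 9F CD

Two's complement of -3301442 in 24 bits: 3301442 = 0x326042; invert → 0xCD9FBD; add 1 → 0xCD9FBE.
Split into bytes (most-significant first): CD 9F BE.
In little-endian order the low byte comes first in memory.
So at ascending addresses the bytes are BE 9F CD.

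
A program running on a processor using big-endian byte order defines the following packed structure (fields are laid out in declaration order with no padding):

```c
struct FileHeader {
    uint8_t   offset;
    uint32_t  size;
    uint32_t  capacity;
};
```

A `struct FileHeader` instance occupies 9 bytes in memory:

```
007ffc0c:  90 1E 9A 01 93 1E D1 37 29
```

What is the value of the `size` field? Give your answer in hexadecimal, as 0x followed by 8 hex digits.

`size` follows `offset` (1 byte), so it starts at byte offset 1 and occupies 4 bytes.
Bytes at offsets 1..4: 1E 9A 01 93.
Big-endian stores the most-significant byte at the lowest address.
The bytes are already most-significant first: 0x1E9A0193.

0x1E9A0193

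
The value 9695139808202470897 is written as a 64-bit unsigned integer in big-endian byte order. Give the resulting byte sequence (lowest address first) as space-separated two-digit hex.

86 8C 0E 49 DB A8 35 F1

9695139808202470897 in hexadecimal, padded to 64 bits, is 0x868C0E49DBA835F1.
Split into bytes (most-significant first): 86 8C 0E 49 DB A8 35 F1.
In big-endian order the high byte comes first in memory.
So the memory order matches the most-significant-first order: 86 8C 0E 49 DB A8 35 F1.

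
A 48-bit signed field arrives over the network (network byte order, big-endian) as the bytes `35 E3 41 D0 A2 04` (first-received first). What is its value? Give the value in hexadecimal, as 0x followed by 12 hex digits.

0x35E341D0A204

Big-endian stores the most-significant byte at the lowest address.
The bytes are already most-significant first: 0x35E341D0A204.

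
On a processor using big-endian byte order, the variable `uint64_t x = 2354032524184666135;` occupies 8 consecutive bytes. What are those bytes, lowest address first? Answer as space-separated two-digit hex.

2354032524184666135 in hexadecimal, padded to 64 bits, is 0x20AB341BC9BE4017.
Split into bytes (most-significant first): 20 AB 34 1B C9 BE 40 17.
Big-endian: lowest address holds the most-significant byte.
So the memory order matches the most-significant-first order: 20 AB 34 1B C9 BE 40 17.

20 AB 34 1B C9 BE 40 17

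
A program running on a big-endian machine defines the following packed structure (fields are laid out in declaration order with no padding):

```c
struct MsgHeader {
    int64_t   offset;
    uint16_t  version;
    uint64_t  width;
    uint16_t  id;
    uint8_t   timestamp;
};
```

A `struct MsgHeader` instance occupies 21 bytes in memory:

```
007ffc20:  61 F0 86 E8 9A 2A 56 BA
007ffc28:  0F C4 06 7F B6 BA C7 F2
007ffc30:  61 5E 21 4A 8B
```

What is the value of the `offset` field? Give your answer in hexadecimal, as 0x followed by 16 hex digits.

`offset` is the first field, at byte offset 0, occupying 8 bytes.
Bytes at offsets 0..7: 61 F0 86 E8 9A 2A 56 BA.
In big-endian order the high byte comes first in memory.
The bytes are already most-significant first: 0x61F086E89A2A56BA.

0x61F086E89A2A56BA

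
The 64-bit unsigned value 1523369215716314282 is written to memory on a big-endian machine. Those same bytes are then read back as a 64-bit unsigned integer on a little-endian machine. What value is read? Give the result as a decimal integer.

1523369215716314282 in 64-bit hexadecimal is 0x1524183B04894CAA.
Stored big-endian, the bytes at ascending addresses are 15 24 18 3B 04 89 4C AA.
Read back as little-endian, the first byte is least significant, giving 0xAA4C89043B182415.
0xAA4C89043B182415 = 12271333735942071317.

12271333735942071317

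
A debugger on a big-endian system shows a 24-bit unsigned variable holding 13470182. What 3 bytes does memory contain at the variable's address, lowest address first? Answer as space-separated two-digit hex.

13470182 in hexadecimal, padded to 24 bits, is 0xCD89E6.
Split into bytes (most-significant first): CD 89 E6.
In big-endian order the high byte comes first in memory.
So the memory order matches the most-significant-first order: CD 89 E6.

CD 89 E6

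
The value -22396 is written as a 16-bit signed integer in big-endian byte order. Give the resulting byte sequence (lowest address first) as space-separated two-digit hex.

Two's complement of -22396 in 16 bits: 22396 = 0x577C; invert → 0xA883; add 1 → 0xA884.
Split into bytes (most-significant first): A8 84.
Big-endian: lowest address holds the most-significant byte.
So the memory order matches the most-significant-first order: A8 84.

A8 84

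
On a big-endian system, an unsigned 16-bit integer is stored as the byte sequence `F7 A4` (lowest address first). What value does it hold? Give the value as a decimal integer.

Big-endian: lowest address holds the most-significant byte.
The bytes are already most-significant first: 0xF7A4.
0xF7A4 = 63396.

63396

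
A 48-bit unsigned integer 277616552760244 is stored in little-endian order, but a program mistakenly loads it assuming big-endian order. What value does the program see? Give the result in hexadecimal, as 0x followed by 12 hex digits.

0xB4D302A47DFC

277616552760244 in 48-bit hexadecimal is 0xFC7DA402D3B4.
Stored little-endian, the bytes at ascending addresses are B4 D3 02 A4 7D FC.
Read back as big-endian, the last byte is least significant, giving 0xB4D302A47DFC.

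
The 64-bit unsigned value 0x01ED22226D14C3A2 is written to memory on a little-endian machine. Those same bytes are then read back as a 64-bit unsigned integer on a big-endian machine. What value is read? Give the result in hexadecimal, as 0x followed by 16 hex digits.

0xA2C3146D2222ED01

Stored little-endian, the bytes at ascending addresses are A2 C3 14 6D 22 22 ED 01.
Read back as big-endian, the last byte is least significant, giving 0xA2C3146D2222ED01.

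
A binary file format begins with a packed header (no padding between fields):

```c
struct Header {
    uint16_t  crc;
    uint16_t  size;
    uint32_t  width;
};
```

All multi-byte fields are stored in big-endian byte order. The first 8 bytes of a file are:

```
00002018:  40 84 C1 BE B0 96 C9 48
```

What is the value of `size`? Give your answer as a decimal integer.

49598

`size` follows `crc` (2 bytes), so it starts at byte offset 2 and occupies 2 bytes.
Bytes at offsets 2..3: C1 BE.
Big-endian: lowest address holds the most-significant byte.
The bytes are already most-significant first: 0xC1BE.
0xC1BE = 49598.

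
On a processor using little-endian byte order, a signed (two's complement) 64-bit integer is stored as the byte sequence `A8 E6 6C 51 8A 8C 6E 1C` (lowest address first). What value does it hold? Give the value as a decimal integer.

In little-endian order the low byte comes first in memory.
Reassemble most-significant byte first: 1C 6E 8C 8A 51 6C E6 A8 → 0x1C6E8C8A516CE6A8.
0x1C6E8C8A516CE6A8 = 2048729406199621288.

2048729406199621288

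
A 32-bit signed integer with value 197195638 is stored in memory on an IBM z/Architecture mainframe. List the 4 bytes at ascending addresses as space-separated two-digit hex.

197195638 in hexadecimal, padded to 32 bits, is 0x0BC0F776.
Split into bytes (most-significant first): 0B C0 F7 76.
Big-endian: lowest address holds the most-significant byte.
So the memory order matches the most-significant-first order: 0B C0 F7 76.

0B C0 F7 76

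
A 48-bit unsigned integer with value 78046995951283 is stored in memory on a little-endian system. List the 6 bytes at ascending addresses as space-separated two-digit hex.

B3 2E 78 BB FB 46

78046995951283 in hexadecimal, padded to 48 bits, is 0x46FBBB782EB3.
Split into bytes (most-significant first): 46 FB BB 78 2E B3.
Little-endian: lowest address holds the least-significant byte.
So at ascending addresses the bytes are B3 2E 78 BB FB 46.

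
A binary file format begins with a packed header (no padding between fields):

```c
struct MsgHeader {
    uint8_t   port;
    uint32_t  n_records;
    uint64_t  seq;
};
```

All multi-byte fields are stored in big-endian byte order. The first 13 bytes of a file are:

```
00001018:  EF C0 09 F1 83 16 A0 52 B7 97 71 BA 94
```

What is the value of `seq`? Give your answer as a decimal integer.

1630394013581425300

`seq` follows `port` (1 B), `n_records` (4 B), so it starts at offset 1 + 4 = 5 and occupies 8 bytes.
Bytes at offsets 5..12: 16 A0 52 B7 97 71 BA 94.
In big-endian order the high byte comes first in memory.
The bytes are already most-significant first: 0x16A052B79771BA94.
0x16A052B79771BA94 = 1630394013581425300.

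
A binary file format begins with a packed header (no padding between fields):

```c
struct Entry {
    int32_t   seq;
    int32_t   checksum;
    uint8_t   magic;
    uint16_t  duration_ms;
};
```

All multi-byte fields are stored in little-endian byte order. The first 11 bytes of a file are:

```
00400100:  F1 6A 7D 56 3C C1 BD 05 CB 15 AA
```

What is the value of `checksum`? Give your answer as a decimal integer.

`checksum` follows `seq` (4 bytes), so it starts at byte offset 4 and occupies 4 bytes.
Bytes at offsets 4..7: 3C C1 BD 05.
Little-endian stores the least-significant byte at the lowest address.
Reassemble most-significant byte first: 05 BD C1 3C → 0x05BDC13C.
0x05BDC13C = 96321852.

96321852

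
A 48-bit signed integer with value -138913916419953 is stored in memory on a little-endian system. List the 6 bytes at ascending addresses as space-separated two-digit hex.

Two's complement of -138913916419953 in 48 bits: 138913916419953 = 0x7E576AA47F71; invert → 0x81A8955B808E; add 1 → 0x81A8955B808F.
Split into bytes (most-significant first): 81 A8 95 5B 80 8F.
In little-endian order the low byte comes first in memory.
So at ascending addresses the bytes are 8F 80 5B 95 A8 81.

8F 80 5B 95 A8 81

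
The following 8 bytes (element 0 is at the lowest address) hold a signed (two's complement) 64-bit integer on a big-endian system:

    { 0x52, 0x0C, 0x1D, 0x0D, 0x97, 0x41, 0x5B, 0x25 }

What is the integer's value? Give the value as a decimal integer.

Big-endian: lowest address holds the most-significant byte.
The bytes are already most-significant first: 0x520C1D0D97415B25.
0x520C1D0D97415B25 = 5912132355040041765.

5912132355040041765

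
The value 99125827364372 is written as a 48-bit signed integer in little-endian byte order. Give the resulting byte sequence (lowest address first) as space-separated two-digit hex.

99125827364372 in hexadecimal, padded to 48 bits, is 0x5A2787BA6614.
Split into bytes (most-significant first): 5A 27 87 BA 66 14.
Little-endian stores the least-significant byte at the lowest address.
So at ascending addresses the bytes are 14 66 BA 87 27 5A.

14 66 BA 87 27 5A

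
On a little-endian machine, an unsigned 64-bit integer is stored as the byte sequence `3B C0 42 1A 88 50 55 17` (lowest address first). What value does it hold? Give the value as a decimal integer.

Little-endian: lowest address holds the least-significant byte.
Reassemble most-significant byte first: 17 55 50 88 1A 42 C0 3B → 0x175550881A42C03B.
0x175550881A42C03B = 1681338581379104827.

1681338581379104827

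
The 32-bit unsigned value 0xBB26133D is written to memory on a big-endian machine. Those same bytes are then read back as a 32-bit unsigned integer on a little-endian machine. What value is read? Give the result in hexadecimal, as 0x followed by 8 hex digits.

0x3D1326BB

Stored big-endian, the bytes at ascending addresses are BB 26 13 3D.
Read back as little-endian, the first byte is least significant, giving 0x3D1326BB.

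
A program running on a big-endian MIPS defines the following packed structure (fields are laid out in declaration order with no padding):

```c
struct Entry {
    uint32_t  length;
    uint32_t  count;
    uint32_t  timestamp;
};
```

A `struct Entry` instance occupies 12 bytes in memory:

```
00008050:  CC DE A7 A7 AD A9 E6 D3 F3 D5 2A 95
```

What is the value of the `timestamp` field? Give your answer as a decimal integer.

`timestamp` follows `length` (4 B), `count` (4 B), so it starts at offset 4 + 4 = 8 and occupies 4 bytes.
Bytes at offsets 8..11: F3 D5 2A 95.
In big-endian order the high byte comes first in memory.
The bytes are already most-significant first: 0xF3D52A95.
0xF3D52A95 = 4090833557.

4090833557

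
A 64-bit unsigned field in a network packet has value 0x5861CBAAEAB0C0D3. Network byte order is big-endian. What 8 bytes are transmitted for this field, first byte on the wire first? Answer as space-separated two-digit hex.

58 61 CB AA EA B0 C0 D3

Split into bytes (most-significant first): 58 61 CB AA EA B0 C0 D3.
In big-endian order the high byte comes first in memory.
So the memory order matches the most-significant-first order: 58 61 CB AA EA B0 C0 D3.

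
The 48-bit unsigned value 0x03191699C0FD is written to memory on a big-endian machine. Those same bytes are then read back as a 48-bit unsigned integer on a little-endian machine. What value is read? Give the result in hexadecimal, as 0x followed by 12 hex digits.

Stored big-endian, the bytes at ascending addresses are 03 19 16 99 C0 FD.
Read back as little-endian, the first byte is least significant, giving 0xFDC099161903.

0xFDC099161903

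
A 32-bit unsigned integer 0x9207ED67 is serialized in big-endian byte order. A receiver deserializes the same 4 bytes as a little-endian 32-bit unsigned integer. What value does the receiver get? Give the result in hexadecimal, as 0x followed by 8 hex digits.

Stored big-endian, the bytes at ascending addresses are 92 07 ED 67.
Read back as little-endian, the first byte is least significant, giving 0x67ED0792.

0x67ED0792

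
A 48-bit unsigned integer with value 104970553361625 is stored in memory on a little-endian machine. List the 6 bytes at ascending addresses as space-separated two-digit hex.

D9 84 8B 5C 78 5F

104970553361625 in hexadecimal, padded to 48 bits, is 0x5F785C8B84D9.
Split into bytes (most-significant first): 5F 78 5C 8B 84 D9.
Little-endian: lowest address holds the least-significant byte.
So at ascending addresses the bytes are D9 84 8B 5C 78 5F.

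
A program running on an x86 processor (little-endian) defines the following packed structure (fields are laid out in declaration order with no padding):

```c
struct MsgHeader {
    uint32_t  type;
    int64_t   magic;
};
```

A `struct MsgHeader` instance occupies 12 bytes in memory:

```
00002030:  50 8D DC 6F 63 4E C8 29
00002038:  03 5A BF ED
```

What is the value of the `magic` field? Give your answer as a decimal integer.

-1315233596536500637

`magic` follows `type` (4 bytes), so it starts at byte offset 4 and occupies 8 bytes.
Bytes at offsets 4..11: 63 4E C8 29 03 5A BF ED.
In little-endian order the low byte comes first in memory.
Reassemble most-significant byte first: ED BF 5A 03 29 C8 4E 63 → 0xEDBF5A0329C84E63.
Top bit is set, so as a signed 64-bit value this is 0xEDBF5A0329C84E63 − 2^64 = -1315233596536500637.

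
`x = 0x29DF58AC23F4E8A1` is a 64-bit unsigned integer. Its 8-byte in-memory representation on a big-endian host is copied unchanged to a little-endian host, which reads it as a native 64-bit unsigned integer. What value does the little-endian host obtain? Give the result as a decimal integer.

11666843268755808041

Stored big-endian, the bytes at ascending addresses are 29 DF 58 AC 23 F4 E8 A1.
Read back as little-endian, the first byte is least significant, giving 0xA1E8F423AC58DF29.
0xA1E8F423AC58DF29 = 11666843268755808041.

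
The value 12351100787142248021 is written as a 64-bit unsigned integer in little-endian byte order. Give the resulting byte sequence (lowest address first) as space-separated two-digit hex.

12351100787142248021 in hexadecimal, padded to 64 bits, is 0xAB67ECBA1AA94655.
Split into bytes (most-significant first): AB 67 EC BA 1A A9 46 55.
Little-endian stores the least-significant byte at the lowest address.
So at ascending addresses the bytes are 55 46 A9 1A BA EC 67 AB.

55 46 A9 1A BA EC 67 AB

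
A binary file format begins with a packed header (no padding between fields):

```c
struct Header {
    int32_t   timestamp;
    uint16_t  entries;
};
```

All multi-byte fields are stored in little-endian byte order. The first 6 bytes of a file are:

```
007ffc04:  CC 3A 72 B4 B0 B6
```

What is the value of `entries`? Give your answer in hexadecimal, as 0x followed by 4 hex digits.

0xB6B0

`entries` follows `timestamp` (4 bytes), so it starts at byte offset 4 and occupies 2 bytes.
Bytes at offsets 4..5: B0 B6.
Little-endian stores the least-significant byte at the lowest address.
Reassemble most-significant byte first: B6 B0 → 0xB6B0.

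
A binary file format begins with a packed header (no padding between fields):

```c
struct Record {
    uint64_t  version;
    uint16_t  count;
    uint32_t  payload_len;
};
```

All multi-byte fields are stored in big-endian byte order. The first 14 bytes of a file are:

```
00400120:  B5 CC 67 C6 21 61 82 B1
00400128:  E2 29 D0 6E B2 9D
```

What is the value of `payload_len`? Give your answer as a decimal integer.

`payload_len` follows `version` (8 B), `count` (2 B), so it starts at offset 8 + 2 = 10 and occupies 4 bytes.
Bytes at offsets 10..13: D0 6E B2 9D.
In big-endian order the high byte comes first in memory.
The bytes are already most-significant first: 0xD06EB29D.
0xD06EB29D = 3496915613.

3496915613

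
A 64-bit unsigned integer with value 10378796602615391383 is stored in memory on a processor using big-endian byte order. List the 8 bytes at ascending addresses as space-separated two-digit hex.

10378796602615391383 in hexadecimal, padded to 64 bits, is 0x9008E48556EBE497.
Split into bytes (most-significant first): 90 08 E4 85 56 EB E4 97.
In big-endian order the high byte comes first in memory.
So the memory order matches the most-significant-first order: 90 08 E4 85 56 EB E4 97.

90 08 E4 85 56 EB E4 97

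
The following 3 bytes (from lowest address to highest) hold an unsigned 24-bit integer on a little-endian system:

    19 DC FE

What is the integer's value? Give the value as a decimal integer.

16702489

In little-endian order the low byte comes first in memory.
Reassemble most-significant byte first: FE DC 19 → 0xFEDC19.
0xFEDC19 = 16702489.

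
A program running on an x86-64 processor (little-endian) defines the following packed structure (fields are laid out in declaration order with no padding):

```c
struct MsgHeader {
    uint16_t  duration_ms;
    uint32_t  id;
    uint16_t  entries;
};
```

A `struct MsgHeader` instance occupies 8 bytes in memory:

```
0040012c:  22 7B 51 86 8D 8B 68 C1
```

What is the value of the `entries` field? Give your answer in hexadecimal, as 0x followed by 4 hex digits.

0xC168

`entries` follows `duration_ms` (2 B), `id` (4 B), so it starts at offset 2 + 4 = 6 and occupies 2 bytes.
Bytes at offsets 6..7: 68 C1.
In little-endian order the low byte comes first in memory.
Reassemble most-significant byte first: C1 68 → 0xC168.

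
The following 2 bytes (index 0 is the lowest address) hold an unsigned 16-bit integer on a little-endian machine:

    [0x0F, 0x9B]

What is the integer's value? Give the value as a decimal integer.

39695

In little-endian order the low byte comes first in memory.
Reassemble most-significant byte first: 9B 0F → 0x9B0F.
0x9B0F = 39695.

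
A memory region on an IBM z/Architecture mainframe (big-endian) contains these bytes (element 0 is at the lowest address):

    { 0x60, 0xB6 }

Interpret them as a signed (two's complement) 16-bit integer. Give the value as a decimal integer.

Big-endian stores the most-significant byte at the lowest address.
The bytes are already most-significant first: 0x60B6.
0x60B6 = 24758.

24758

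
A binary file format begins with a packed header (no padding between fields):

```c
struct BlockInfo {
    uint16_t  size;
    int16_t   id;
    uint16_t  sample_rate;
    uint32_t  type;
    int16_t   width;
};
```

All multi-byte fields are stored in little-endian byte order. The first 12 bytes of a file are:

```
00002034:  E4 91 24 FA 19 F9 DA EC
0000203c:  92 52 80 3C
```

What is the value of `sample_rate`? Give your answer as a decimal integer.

63769

`sample_rate` follows `size` (2 B), `id` (2 B), so it starts at offset 2 + 2 = 4 and occupies 2 bytes.
Bytes at offsets 4..5: 19 F9.
Little-endian: lowest address holds the least-significant byte.
Reassemble most-significant byte first: F9 19 → 0xF919.
0xF919 = 63769.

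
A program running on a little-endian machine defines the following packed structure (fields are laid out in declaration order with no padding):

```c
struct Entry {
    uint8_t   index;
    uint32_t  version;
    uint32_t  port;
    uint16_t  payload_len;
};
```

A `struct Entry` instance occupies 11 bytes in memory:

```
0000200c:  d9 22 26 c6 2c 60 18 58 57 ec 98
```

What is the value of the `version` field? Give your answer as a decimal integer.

`version` follows `index` (1 byte), so it starts at byte offset 1 and occupies 4 bytes.
Bytes at offsets 1..4: 22 26 C6 2C.
In little-endian order the low byte comes first in memory.
Reassemble most-significant byte first: 2C C6 26 22 → 0x2CC62622.
0x2CC62622 = 751183394.

751183394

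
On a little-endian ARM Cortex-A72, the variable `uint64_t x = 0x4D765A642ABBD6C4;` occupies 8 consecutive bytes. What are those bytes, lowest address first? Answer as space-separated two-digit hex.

Split into bytes (most-significant first): 4D 76 5A 64 2A BB D6 C4.
In little-endian order the low byte comes first in memory.
So at ascending addresses the bytes are C4 D6 BB 2A 64 5A 76 4D.

C4 D6 BB 2A 64 5A 76 4D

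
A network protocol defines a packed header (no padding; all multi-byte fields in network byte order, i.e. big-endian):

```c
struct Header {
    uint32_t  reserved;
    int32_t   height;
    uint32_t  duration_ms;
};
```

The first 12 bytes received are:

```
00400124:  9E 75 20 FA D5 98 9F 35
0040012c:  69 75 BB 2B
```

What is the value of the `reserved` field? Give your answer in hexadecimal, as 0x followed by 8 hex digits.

0x9E7520FA

`reserved` is the first field, at byte offset 0, occupying 4 bytes.
Bytes at offsets 0..3: 9E 75 20 FA.
Big-endian stores the most-significant byte at the lowest address.
The bytes are already most-significant first: 0x9E7520FA.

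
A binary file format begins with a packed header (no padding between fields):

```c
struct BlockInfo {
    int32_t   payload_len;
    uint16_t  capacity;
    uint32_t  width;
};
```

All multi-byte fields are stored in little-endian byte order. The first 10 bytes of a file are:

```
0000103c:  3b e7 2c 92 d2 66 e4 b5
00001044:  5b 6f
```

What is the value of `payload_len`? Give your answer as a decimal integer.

`payload_len` is the first field, at byte offset 0, occupying 4 bytes.
Bytes at offsets 0..3: 3B E7 2C 92.
Little-endian stores the least-significant byte at the lowest address.
Reassemble most-significant byte first: 92 2C E7 3B → 0x922CE73B.
Top bit is set, so as a signed 32-bit value this is 0x922CE73B − 2^32 = -1842550981.

-1842550981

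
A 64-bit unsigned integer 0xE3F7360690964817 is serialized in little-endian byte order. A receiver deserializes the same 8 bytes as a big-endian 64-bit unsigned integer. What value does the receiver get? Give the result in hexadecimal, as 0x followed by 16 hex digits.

0x174896900636F7E3

Stored little-endian, the bytes at ascending addresses are 17 48 96 90 06 36 F7 E3.
Read back as big-endian, the last byte is least significant, giving 0x174896900636F7E3.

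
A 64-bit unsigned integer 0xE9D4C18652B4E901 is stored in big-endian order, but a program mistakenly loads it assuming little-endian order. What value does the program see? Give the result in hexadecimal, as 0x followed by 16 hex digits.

0x01E9B45286C1D4E9

Stored big-endian, the bytes at ascending addresses are E9 D4 C1 86 52 B4 E9 01.
Read back as little-endian, the first byte is least significant, giving 0x01E9B45286C1D4E9.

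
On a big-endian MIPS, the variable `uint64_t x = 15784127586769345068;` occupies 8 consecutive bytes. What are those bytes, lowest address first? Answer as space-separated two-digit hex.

15784127586769345068 in hexadecimal, padded to 64 bits, is 0xDB0C7C698AD49A2C.
Split into bytes (most-significant first): DB 0C 7C 69 8A D4 9A 2C.
In big-endian order the high byte comes first in memory.
So the memory order matches the most-significant-first order: DB 0C 7C 69 8A D4 9A 2C.

DB 0C 7C 69 8A D4 9A 2C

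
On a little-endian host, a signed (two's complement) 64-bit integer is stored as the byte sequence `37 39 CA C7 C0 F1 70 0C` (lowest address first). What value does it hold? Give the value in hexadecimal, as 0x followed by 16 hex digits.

0x0C70F1C0C7CA3937

Little-endian stores the least-significant byte at the lowest address.
Reassemble most-significant byte first: 0C 70 F1 C0 C7 CA 39 37 → 0x0C70F1C0C7CA3937.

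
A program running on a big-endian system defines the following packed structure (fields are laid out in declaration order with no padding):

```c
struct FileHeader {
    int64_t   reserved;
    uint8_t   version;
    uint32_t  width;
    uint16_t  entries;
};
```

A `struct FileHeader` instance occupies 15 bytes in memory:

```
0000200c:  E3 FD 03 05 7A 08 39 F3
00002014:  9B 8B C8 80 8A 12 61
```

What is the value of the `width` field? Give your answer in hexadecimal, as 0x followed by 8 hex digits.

`width` follows `reserved` (8 B), `version` (1 B), so it starts at offset 8 + 1 = 9 and occupies 4 bytes.
Bytes at offsets 9..12: 8B C8 80 8A.
Big-endian: lowest address holds the most-significant byte.
The bytes are already most-significant first: 0x8BC8808A.

0x8BC8808A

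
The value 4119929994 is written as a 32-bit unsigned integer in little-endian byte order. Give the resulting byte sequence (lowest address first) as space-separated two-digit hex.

4119929994 in hexadecimal, padded to 32 bits, is 0xF591248A.
Split into bytes (most-significant first): F5 91 24 8A.
In little-endian order the low byte comes first in memory.
So at ascending addresses the bytes are 8A 24 91 F5.

8A 24 91 F5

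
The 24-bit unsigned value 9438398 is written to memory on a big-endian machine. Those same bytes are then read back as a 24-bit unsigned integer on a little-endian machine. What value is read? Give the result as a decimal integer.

12453008

9438398 in 24-bit hexadecimal is 0x9004BE.
Stored big-endian, the bytes at ascending addresses are 90 04 BE.
Read back as little-endian, the first byte is least significant, giving 0xBE0490.
0xBE0490 = 12453008.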